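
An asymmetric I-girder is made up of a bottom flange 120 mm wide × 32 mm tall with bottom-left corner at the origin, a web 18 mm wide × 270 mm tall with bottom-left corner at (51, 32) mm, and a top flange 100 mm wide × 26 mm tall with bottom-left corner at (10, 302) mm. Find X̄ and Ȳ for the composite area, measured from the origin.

X̄ = 60.00 mm, Ȳ = 149.74 mm

Part | A | x̄ᵢ | ȳᵢ | A·x̄ᵢ | A·ȳᵢ
bottom flange | 3840.00 | 60.00 | 16.00 | 230400.00 | 61440.00
web | 4860.00 | 60.00 | 167.00 | 291600.00 | 811620.00
top flange | 2600.00 | 60.00 | 315.00 | 156000.00 | 819000.00
Σ | 11300.00 |  |  | 678000.00 | 1692060.00
X̄ = 678000.00 / 11300.00 = 60.00 mm
Ȳ = 1692060.00 / 11300.00 = 149.74 mm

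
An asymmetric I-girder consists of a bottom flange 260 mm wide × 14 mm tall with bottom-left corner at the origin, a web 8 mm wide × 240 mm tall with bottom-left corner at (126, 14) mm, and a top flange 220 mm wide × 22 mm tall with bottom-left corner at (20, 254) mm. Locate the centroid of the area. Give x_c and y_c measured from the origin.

x_c = 130.00 mm, y_c = 150.52 mm

Part | A | x̄ᵢ | ȳᵢ | A·x̄ᵢ | A·ȳᵢ
bottom flange | 3640.00 | 130.00 | 7.00 | 473200.00 | 25480.00
web | 1920.00 | 130.00 | 134.00 | 249600.00 | 257280.00
top flange | 4840.00 | 130.00 | 265.00 | 629200.00 | 1282600.00
Σ | 10400.00 |  |  | 1352000.00 | 1565360.00
x_c = 1352000.00 / 10400.00 = 130.00 mm
y_c = 1565360.00 / 10400.00 = 150.52 mm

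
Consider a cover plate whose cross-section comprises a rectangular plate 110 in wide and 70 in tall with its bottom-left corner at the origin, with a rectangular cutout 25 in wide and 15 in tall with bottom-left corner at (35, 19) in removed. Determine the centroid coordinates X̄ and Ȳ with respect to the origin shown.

X̄ = 55.38 in, Ȳ = 35.44 in

Part | A | x̄ᵢ | ȳᵢ | A·x̄ᵢ | A·ȳᵢ
plate | 7700.00 | 55.00 | 35.00 | 423500.00 | 269500.00
hole | -375.00 | 47.50 | 26.50 | -17812.50 | -9937.50
Σ | 7325.00 |  |  | 405687.50 | 259562.50
X̄ = 405687.50 / 7325.00 = 55.38 in
Ȳ = 259562.50 / 7325.00 = 35.44 in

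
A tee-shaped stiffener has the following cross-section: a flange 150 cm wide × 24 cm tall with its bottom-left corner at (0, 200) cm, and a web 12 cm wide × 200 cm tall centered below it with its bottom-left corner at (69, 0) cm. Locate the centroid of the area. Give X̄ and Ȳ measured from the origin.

X̄ = 75.00 cm, Ȳ = 167.20 cm

Part | A | x̄ᵢ | ȳᵢ | A·x̄ᵢ | A·ȳᵢ
web | 2400.00 | 75.00 | 100.00 | 180000.00 | 240000.00
flange | 3600.00 | 75.00 | 212.00 | 270000.00 | 763200.00
Σ | 6000.00 |  |  | 450000.00 | 1003200.00
X̄ = 450000.00 / 6000.00 = 75.00 cm
Ȳ = 1003200.00 / 6000.00 = 167.20 cm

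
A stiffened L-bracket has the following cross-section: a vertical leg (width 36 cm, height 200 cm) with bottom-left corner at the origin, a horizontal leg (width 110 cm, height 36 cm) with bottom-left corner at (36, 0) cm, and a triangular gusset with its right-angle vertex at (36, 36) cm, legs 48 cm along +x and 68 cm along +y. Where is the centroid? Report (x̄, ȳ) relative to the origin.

x̄ = 44.94 cm, ȳ = 69.34 cm

vertical leg: A = 36 × 200 = 7200.00, centroid at (18.00, 100.00).
horizontal leg: A = 110 × 36 = 3960.00, centroid at (91.00, 18.00).
gusset: A = ½·48·68 = 1632.00, centroid at (52.00, 58.67).
ΣA = 12792.00 cm², ΣAx̄ = 574824.00 cm³, ΣAȳ = 887024.00 cm³.
x̄ = 574824.00/12792.00 = 44.94 cm; ȳ = 887024.00/12792.00 = 69.34 cm.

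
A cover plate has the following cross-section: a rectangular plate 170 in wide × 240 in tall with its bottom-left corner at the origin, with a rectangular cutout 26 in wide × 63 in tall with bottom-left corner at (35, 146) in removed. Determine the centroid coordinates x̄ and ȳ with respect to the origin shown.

x̄ = 86.55 in, ȳ = 117.59 in

plate: A = 170 × 240 = 40800.00, centroid at (85.00, 120.00).
hole: A = −(26 × 63) = -1638.00, centroid at (48.00, 177.50).
ΣA = 39162.00 in², ΣAx̄ = 3389376.00 in³, ΣAȳ = 4605255.00 in³.
x̄ = 3389376.00/39162.00 = 86.55 in; ȳ = 4605255.00/39162.00 = 117.59 in.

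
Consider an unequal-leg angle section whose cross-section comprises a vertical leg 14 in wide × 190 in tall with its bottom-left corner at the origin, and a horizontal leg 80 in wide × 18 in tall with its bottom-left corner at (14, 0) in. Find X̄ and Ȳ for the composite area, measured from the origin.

X̄ = 23.51 in, Ȳ = 64.80 in

vertical leg: A = 14 × 190 = 2660.00, centroid at (7.00, 95.00).
horizontal leg: A = 80 × 18 = 1440.00, centroid at (54.00, 9.00).
ΣA = 4100.00 in², ΣAX̄ = 96380.00 in³, ΣAȲ = 265660.00 in³.
X̄ = 96380.00/4100.00 = 23.51 in; Ȳ = 265660.00/4100.00 = 64.80 in.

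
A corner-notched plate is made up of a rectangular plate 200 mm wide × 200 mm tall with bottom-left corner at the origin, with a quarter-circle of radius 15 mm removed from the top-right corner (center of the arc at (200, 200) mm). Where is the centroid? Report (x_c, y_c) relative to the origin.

plate: A = 200 × 200 = 40000.00, centroid at (100.00, 100.00).
removed quarter-circle: A = −¼π·15² = -176.71, centroid at (193.63, 193.63).
ΣA = 39823.29 mm², ΣAx_c = 3965782.08 mm³, ΣAy_c = 3965782.08 mm³.
x_c = 3965782.08/39823.29 = 99.58 mm; y_c = 3965782.08/39823.29 = 99.58 mm.

x_c = 99.58 mm, y_c = 99.58 mm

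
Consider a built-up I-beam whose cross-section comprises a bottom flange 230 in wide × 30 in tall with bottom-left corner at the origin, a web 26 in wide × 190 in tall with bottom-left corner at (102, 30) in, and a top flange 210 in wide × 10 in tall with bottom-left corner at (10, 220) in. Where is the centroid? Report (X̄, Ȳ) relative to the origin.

X̄ = 115.00 in, Ȳ = 85.62 in

bottom flange: A = 230 × 30 = 6900.00, centroid at (115.00, 15.00).
web: A = 26 × 190 = 4940.00, centroid at (115.00, 125.00).
top flange: A = 210 × 10 = 2100.00, centroid at (115.00, 225.00).
ΣA = 13940.00 in²
ΣAX̄ = (6900.00)(115.00) + (4940.00)(115.00) + (2100.00)(115.00) = 1603100.00 in³
ΣAȲ = (6900.00)(15.00) + (4940.00)(125.00) + (2100.00)(225.00) = 1193500.00 in³
X̄ = 1603100.00 / 13940.00 = 115.00 in
Ȳ = 1193500.00 / 13940.00 = 85.62 in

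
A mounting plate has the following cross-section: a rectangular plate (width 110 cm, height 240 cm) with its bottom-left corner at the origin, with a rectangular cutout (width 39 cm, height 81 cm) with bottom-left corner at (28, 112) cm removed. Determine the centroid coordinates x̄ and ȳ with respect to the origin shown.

Part | A | x̄ᵢ | ȳᵢ | A·x̄ᵢ | A·ȳᵢ
plate | 26400.00 | 55.00 | 120.00 | 1452000.00 | 3168000.00
hole | -3159.00 | 47.50 | 152.50 | -150052.50 | -481747.50
Σ | 23241.00 |  |  | 1301947.50 | 2686252.50
x̄ = 1301947.50 / 23241.00 = 56.02 cm
ȳ = 2686252.50 / 23241.00 = 115.58 cm

x̄ = 56.02 cm, ȳ = 115.58 cm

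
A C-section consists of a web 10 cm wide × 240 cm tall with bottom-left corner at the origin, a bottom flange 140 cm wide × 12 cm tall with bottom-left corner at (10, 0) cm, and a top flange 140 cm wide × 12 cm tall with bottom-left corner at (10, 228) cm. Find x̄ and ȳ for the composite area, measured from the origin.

x̄ = 48.75 cm, ȳ = 120.00 cm

web: A = 10 × 240 = 2400.00, centroid at (5.00, 120.00).
bottom flange: A = 140 × 12 = 1680.00, centroid at (80.00, 6.00).
top flange: A = 140 × 12 = 1680.00, centroid at (80.00, 234.00).
ΣA = 5760.00 cm², ΣAx̄ = 280800.00 cm³, ΣAȳ = 691200.00 cm³.
x̄ = 280800.00/5760.00 = 48.75 cm; ȳ = 691200.00/5760.00 = 120.00 cm.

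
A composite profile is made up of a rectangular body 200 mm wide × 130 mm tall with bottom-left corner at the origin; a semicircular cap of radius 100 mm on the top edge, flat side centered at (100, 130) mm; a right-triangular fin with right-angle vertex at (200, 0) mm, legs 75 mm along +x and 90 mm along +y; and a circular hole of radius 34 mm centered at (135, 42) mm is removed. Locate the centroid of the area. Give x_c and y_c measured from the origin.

rectangular body: A = 200 × 130 = 26000.00, centroid at (100.00, 65.00).
semicircular top: A = ½π·100² = 15707.96, centroid at (100.00, 172.44).
triangular fin: A = ½·75·90 = 3375.00, centroid at (225.00, 30.00).
hole: A = −π·34² = -3631.68, centroid at (135.00, 42.00).
ΣA = 41451.28 mm², ΣAx_c = 4439894.38 mm³, ΣAy_c = 4347421.28 mm³.
x_c = 4439894.38/41451.28 = 107.11 mm; y_c = 4347421.28/41451.28 = 104.88 mm.

x_c = 107.11 mm, y_c = 104.88 mm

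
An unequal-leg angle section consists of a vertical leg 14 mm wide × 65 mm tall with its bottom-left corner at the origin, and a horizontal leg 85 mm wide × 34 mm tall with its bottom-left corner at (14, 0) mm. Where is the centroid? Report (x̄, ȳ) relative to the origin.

x̄ = 44.65 mm, ȳ = 20.71 mm

Part | A | x̄ᵢ | ȳᵢ | A·x̄ᵢ | A·ȳᵢ
vertical leg | 910.00 | 7.00 | 32.50 | 6370.00 | 29575.00
horizontal leg | 2890.00 | 56.50 | 17.00 | 163285.00 | 49130.00
Σ | 3800.00 |  |  | 169655.00 | 78705.00
x̄ = 169655.00 / 3800.00 = 44.65 mm
ȳ = 78705.00 / 3800.00 = 20.71 mm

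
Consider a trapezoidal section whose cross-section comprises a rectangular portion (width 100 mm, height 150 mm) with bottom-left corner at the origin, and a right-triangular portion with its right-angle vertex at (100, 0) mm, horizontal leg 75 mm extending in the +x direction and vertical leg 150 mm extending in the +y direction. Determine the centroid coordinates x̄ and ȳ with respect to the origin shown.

x̄ = 70.45 mm, ȳ = 68.18 mm

Part | A | x̄ᵢ | ȳᵢ | A·x̄ᵢ | A·ȳᵢ
rectangular portion | 15000.00 | 50.00 | 75.00 | 750000.00 | 1125000.00
triangular portion | 5625.00 | 125.00 | 50.00 | 703125.00 | 281250.00
Σ | 20625.00 |  |  | 1453125.00 | 1406250.00
x̄ = 1453125.00 / 20625.00 = 70.45 mm
ȳ = 1406250.00 / 20625.00 = 68.18 mm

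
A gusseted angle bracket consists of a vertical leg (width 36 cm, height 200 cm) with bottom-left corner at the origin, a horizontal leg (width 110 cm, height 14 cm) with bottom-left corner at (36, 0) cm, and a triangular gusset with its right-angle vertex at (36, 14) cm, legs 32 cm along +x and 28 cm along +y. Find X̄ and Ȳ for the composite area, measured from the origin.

X̄ = 31.63 cm, Ȳ = 80.67 cm

Part | A | x̄ᵢ | ȳᵢ | A·x̄ᵢ | A·ȳᵢ
vertical leg | 7200.00 | 18.00 | 100.00 | 129600.00 | 720000.00
horizontal leg | 1540.00 | 91.00 | 7.00 | 140140.00 | 10780.00
gusset | 448.00 | 46.67 | 23.33 | 20906.67 | 10453.33
Σ | 9188.00 |  |  | 290646.67 | 741233.33
X̄ = 290646.67 / 9188.00 = 31.63 cm
Ȳ = 741233.33 / 9188.00 = 80.67 cm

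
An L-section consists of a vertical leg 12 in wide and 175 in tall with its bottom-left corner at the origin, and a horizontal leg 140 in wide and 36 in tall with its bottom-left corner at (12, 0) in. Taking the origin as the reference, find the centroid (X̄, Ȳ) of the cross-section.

X̄ = 59.65 in, Ȳ = 38.44 in

vertical leg: A = 12 × 175 = 2100.00, centroid at (6.00, 87.50).
horizontal leg: A = 140 × 36 = 5040.00, centroid at (82.00, 18.00).
ΣA = 7140.00 in², ΣAX̄ = 425880.00 in³, ΣAȲ = 274470.00 in³.
X̄ = 425880.00/7140.00 = 59.65 in; Ȳ = 274470.00/7140.00 = 38.44 in.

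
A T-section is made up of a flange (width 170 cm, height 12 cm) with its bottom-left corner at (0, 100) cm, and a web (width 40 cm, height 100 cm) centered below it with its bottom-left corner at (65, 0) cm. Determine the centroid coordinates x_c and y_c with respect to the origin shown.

web: A = 40 × 100 = 4000.00, centroid at (85.00, 50.00).
flange: A = 170 × 12 = 2040.00, centroid at (85.00, 106.00).
ΣA = 6040.00 cm²
ΣAx_c = (4000.00)(85.00) + (2040.00)(85.00) = 513400.00 cm³
ΣAy_c = (4000.00)(50.00) + (2040.00)(106.00) = 416240.00 cm³
x_c = 513400.00 / 6040.00 = 85.00 cm
y_c = 416240.00 / 6040.00 = 68.91 cm

x_c = 85.00 cm, y_c = 68.91 cm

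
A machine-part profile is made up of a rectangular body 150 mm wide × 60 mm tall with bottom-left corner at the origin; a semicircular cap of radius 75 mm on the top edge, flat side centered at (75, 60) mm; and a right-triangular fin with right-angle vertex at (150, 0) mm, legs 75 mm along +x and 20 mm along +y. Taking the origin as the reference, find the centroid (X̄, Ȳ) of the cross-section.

X̄ = 79.04 mm, Ȳ = 58.45 mm

rectangular body: A = 150 × 60 = 9000.00, centroid at (75.00, 30.00).
semicircular top: A = ½π·75² = 8835.73, centroid at (75.00, 91.83).
triangular fin: A = ½·75·20 = 750.00, centroid at (175.00, 6.67).
ΣA = 18585.73 mm²
ΣAX̄ = (9000.00)(75.00) + (8835.73)(75.00) + (750.00)(175.00) = 1468929.70 mm³
ΣAȲ = (9000.00)(30.00) + (8835.73)(91.83) + (750.00)(6.67) = 1086393.76 mm³
X̄ = 1468929.70 / 18585.73 = 79.04 mm
Ȳ = 1086393.76 / 18585.73 = 58.45 mm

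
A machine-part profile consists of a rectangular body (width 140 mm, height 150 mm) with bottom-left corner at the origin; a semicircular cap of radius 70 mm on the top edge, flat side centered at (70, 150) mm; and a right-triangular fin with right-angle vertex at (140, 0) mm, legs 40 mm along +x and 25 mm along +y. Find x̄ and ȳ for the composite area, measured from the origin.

rectangular body: A = 140 × 150 = 21000.00, centroid at (70.00, 75.00).
semicircular top: A = ½π·70² = 7696.90, centroid at (70.00, 179.71).
triangular fin: A = ½·40·25 = 500.00, centroid at (153.33, 8.33).
ΣA = 29196.90 mm², ΣAx̄ = 2085449.81 mm³, ΣAȳ = 2962368.63 mm³.
x̄ = 2085449.81/29196.90 = 71.43 mm; ȳ = 2962368.63/29196.90 = 101.46 mm.

x̄ = 71.43 mm, ȳ = 101.46 mm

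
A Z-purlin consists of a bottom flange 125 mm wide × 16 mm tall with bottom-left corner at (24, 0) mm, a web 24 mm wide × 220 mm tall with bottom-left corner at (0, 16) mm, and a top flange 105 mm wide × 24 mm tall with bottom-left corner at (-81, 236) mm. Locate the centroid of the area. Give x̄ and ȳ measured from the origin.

x̄ = 16.79 mm, ȳ = 133.29 mm

bottom flange: A = 125 × 16 = 2000.00, centroid at (86.50, 8.00).
web: A = 24 × 220 = 5280.00, centroid at (12.00, 126.00).
top flange: A = 105 × 24 = 2520.00, centroid at (-28.50, 248.00).
ΣA = 9800.00 mm²
ΣAx̄ = (2000.00)(86.50) + (5280.00)(12.00) + (2520.00)(-28.50) = 164540.00 mm³
ΣAȳ = (2000.00)(8.00) + (5280.00)(126.00) + (2520.00)(248.00) = 1306240.00 mm³
x̄ = 164540.00 / 9800.00 = 16.79 mm
ȳ = 1306240.00 / 9800.00 = 133.29 mm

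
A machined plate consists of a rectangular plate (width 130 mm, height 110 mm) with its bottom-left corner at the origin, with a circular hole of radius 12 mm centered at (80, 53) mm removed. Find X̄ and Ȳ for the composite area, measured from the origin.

X̄ = 64.51 mm, Ȳ = 55.07 mm

plate: A = 130 × 110 = 14300.00, centroid at (65.00, 55.00).
hole: A = −π·12² = -452.39, centroid at (80.00, 53.00).
ΣA = 13847.61 mm²
ΣAX̄ = (14300.00)(65.00) + (-452.39)(80.00) = 893308.85 mm³
ΣAȲ = (14300.00)(55.00) + (-452.39)(53.00) = 762523.36 mm³
X̄ = 893308.85 / 13847.61 = 64.51 mm
Ȳ = 762523.36 / 13847.61 = 55.07 mm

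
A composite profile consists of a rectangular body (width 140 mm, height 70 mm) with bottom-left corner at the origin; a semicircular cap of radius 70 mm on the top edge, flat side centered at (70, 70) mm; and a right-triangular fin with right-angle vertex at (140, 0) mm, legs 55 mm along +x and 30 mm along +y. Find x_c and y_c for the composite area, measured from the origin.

rectangular body: A = 140 × 70 = 9800.00, centroid at (70.00, 35.00).
semicircular top: A = ½π·70² = 7696.90, centroid at (70.00, 99.71).
triangular fin: A = ½·55·30 = 825.00, centroid at (158.33, 10.00).
ΣA = 18321.90 mm², ΣAx_c = 1355408.14 mm³, ΣAy_c = 1118699.81 mm³.
x_c = 1355408.14/18321.90 = 73.98 mm; y_c = 1118699.81/18321.90 = 61.06 mm.

x_c = 73.98 mm, y_c = 61.06 mm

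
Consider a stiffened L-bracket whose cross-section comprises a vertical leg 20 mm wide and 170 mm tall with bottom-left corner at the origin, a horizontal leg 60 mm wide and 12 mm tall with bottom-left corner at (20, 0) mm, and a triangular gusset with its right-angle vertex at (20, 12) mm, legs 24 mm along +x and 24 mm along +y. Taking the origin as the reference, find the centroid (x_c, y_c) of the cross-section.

x_c = 17.71 mm, y_c = 67.85 mm

vertical leg: A = 20 × 170 = 3400.00, centroid at (10.00, 85.00).
horizontal leg: A = 60 × 12 = 720.00, centroid at (50.00, 6.00).
gusset: A = ½·24·24 = 288.00, centroid at (28.00, 20.00).
ΣA = 4408.00 mm²
ΣAx_c = (3400.00)(10.00) + (720.00)(50.00) + (288.00)(28.00) = 78064.00 mm³
ΣAy_c = (3400.00)(85.00) + (720.00)(6.00) + (288.00)(20.00) = 299080.00 mm³
x_c = 78064.00 / 4408.00 = 17.71 mm
y_c = 299080.00 / 4408.00 = 67.85 mm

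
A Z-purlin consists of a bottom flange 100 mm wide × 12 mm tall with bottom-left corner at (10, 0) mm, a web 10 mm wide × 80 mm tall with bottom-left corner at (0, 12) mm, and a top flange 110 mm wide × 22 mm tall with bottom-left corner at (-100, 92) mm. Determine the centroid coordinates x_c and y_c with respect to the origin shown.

x_c = -7.44 mm, y_c = 67.43 mm

Part | A | x̄ᵢ | ȳᵢ | A·x̄ᵢ | A·ȳᵢ
bottom flange | 1200.00 | 60.00 | 6.00 | 72000.00 | 7200.00
web | 800.00 | 5.00 | 52.00 | 4000.00 | 41600.00
top flange | 2420.00 | -45.00 | 103.00 | -108900.00 | 249260.00
Σ | 4420.00 |  |  | -32900.00 | 298060.00
x_c = -32900.00 / 4420.00 = -7.44 mm
y_c = 298060.00 / 4420.00 = 67.43 mm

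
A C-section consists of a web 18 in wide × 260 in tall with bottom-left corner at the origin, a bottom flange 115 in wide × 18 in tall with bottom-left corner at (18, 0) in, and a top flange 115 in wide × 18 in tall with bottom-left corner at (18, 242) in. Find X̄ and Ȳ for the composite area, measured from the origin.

web: A = 18 × 260 = 4680.00, centroid at (9.00, 130.00).
bottom flange: A = 115 × 18 = 2070.00, centroid at (75.50, 9.00).
top flange: A = 115 × 18 = 2070.00, centroid at (75.50, 251.00).
ΣA = 8820.00 in², ΣAX̄ = 354690.00 in³, ΣAȲ = 1146600.00 in³.
X̄ = 354690.00/8820.00 = 40.21 in; Ȳ = 1146600.00/8820.00 = 130.00 in.

X̄ = 40.21 in, Ȳ = 130.00 in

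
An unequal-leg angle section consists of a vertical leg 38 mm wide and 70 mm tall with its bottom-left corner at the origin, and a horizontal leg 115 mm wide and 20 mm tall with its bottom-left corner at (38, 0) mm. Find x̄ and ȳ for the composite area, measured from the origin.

x̄ = 54.47 mm, ȳ = 23.41 mm

vertical leg: A = 38 × 70 = 2660.00, centroid at (19.00, 35.00).
horizontal leg: A = 115 × 20 = 2300.00, centroid at (95.50, 10.00).
ΣA = 4960.00 mm², ΣAx̄ = 270190.00 mm³, ΣAȳ = 116100.00 mm³.
x̄ = 270190.00/4960.00 = 54.47 mm; ȳ = 116100.00/4960.00 = 23.41 mm.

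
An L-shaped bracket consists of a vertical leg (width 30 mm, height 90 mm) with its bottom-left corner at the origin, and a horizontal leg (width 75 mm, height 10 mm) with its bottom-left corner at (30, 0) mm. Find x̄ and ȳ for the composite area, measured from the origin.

x̄ = 26.41 mm, ȳ = 36.30 mm

Part | A | x̄ᵢ | ȳᵢ | A·x̄ᵢ | A·ȳᵢ
vertical leg | 2700.00 | 15.00 | 45.00 | 40500.00 | 121500.00
horizontal leg | 750.00 | 67.50 | 5.00 | 50625.00 | 3750.00
Σ | 3450.00 |  |  | 91125.00 | 125250.00
x̄ = 91125.00 / 3450.00 = 26.41 mm
ȳ = 125250.00 / 3450.00 = 36.30 mm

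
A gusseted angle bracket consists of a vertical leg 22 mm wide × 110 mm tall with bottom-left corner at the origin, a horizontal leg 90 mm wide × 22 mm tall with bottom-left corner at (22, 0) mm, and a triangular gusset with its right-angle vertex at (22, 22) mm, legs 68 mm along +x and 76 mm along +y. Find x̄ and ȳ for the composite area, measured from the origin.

x̄ = 39.33 mm, ȳ = 39.69 mm

vertical leg: A = 22 × 110 = 2420.00, centroid at (11.00, 55.00).
horizontal leg: A = 90 × 22 = 1980.00, centroid at (67.00, 11.00).
gusset: A = ½·68·76 = 2584.00, centroid at (44.67, 47.33).
ΣA = 6984.00 mm², ΣAx̄ = 274698.67 mm³, ΣAȳ = 277189.33 mm³.
x̄ = 274698.67/6984.00 = 39.33 mm; ȳ = 277189.33/6984.00 = 39.69 mm.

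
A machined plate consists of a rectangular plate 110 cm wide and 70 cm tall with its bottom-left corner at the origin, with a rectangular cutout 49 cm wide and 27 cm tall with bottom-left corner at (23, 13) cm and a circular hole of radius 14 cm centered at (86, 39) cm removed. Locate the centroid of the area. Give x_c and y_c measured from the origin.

x_c = 53.41 cm, y_c = 36.52 cm

plate: A = 110 × 70 = 7700.00, centroid at (55.00, 35.00).
hole 1: A = −(49 × 27) = -1323.00, centroid at (47.50, 26.50).
hole 2: A = −π·14² = -615.75, centroid at (86.00, 39.00).
ΣA = 5761.25 cm², ΣAx_c = 307702.81 cm³, ΣAy_c = 210426.17 cm³.
x_c = 307702.81/5761.25 = 53.41 cm; y_c = 210426.17/5761.25 = 36.52 cm.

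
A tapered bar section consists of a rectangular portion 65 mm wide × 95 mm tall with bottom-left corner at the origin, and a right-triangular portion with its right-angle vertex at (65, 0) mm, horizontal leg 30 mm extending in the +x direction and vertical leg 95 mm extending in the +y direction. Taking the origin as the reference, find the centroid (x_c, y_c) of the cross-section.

rectangular portion: A = 65 × 95 = 6175.00, centroid at (32.50, 47.50).
triangular portion: A = ½·30·95 = 1425.00, centroid at (75.00, 31.67).
ΣA = 7600.00 mm², ΣAx_c = 307562.50 mm³, ΣAy_c = 338437.50 mm³.
x_c = 307562.50/7600.00 = 40.47 mm; y_c = 338437.50/7600.00 = 44.53 mm.

x_c = 40.47 mm, y_c = 44.53 mm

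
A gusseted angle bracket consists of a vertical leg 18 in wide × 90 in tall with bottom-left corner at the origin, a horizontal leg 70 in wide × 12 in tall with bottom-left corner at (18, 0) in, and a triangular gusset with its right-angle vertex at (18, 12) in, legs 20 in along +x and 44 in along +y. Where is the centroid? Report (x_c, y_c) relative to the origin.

x_c = 24.12 in, y_c = 30.92 in

vertical leg: A = 18 × 90 = 1620.00, centroid at (9.00, 45.00).
horizontal leg: A = 70 × 12 = 840.00, centroid at (53.00, 6.00).
gusset: A = ½·20·44 = 440.00, centroid at (24.67, 26.67).
ΣA = 2900.00 in², ΣAx_c = 69953.33 in³, ΣAy_c = 89673.33 in³.
x_c = 69953.33/2900.00 = 24.12 in; y_c = 89673.33/2900.00 = 30.92 in.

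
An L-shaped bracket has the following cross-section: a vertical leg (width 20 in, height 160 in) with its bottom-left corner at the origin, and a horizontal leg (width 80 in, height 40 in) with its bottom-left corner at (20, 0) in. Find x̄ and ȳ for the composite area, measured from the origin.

x̄ = 35.00 in, ȳ = 50.00 in

vertical leg: A = 20 × 160 = 3200.00, centroid at (10.00, 80.00).
horizontal leg: A = 80 × 40 = 3200.00, centroid at (60.00, 20.00).
ΣA = 6400.00 in²
ΣAx̄ = (3200.00)(10.00) + (3200.00)(60.00) = 224000.00 in³
ΣAȳ = (3200.00)(80.00) + (3200.00)(20.00) = 320000.00 in³
x̄ = 224000.00 / 6400.00 = 35.00 in
ȳ = 320000.00 / 6400.00 = 50.00 in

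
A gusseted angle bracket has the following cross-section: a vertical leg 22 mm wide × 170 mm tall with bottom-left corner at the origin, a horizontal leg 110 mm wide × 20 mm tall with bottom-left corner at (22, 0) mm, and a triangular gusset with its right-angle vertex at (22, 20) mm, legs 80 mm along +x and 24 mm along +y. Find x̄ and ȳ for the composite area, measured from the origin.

vertical leg: A = 22 × 170 = 3740.00, centroid at (11.00, 85.00).
horizontal leg: A = 110 × 20 = 2200.00, centroid at (77.00, 10.00).
gusset: A = ½·80·24 = 960.00, centroid at (48.67, 28.00).
ΣA = 6900.00 mm²
ΣAx̄ = (3740.00)(11.00) + (2200.00)(77.00) + (960.00)(48.67) = 257260.00 mm³
ΣAȳ = (3740.00)(85.00) + (2200.00)(10.00) + (960.00)(28.00) = 366780.00 mm³
x̄ = 257260.00 / 6900.00 = 37.28 mm
ȳ = 366780.00 / 6900.00 = 53.16 mm

x̄ = 37.28 mm, ȳ = 53.16 mm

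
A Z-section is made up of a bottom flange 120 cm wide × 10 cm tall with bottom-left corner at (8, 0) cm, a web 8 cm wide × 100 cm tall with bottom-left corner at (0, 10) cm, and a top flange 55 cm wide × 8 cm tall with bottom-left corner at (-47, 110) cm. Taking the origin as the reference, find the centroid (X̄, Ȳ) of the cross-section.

X̄ = 31.24 cm, Ȳ = 42.69 cm

bottom flange: A = 120 × 10 = 1200.00, centroid at (68.00, 5.00).
web: A = 8 × 100 = 800.00, centroid at (4.00, 60.00).
top flange: A = 55 × 8 = 440.00, centroid at (-19.50, 114.00).
ΣA = 2440.00 cm², ΣAX̄ = 76220.00 cm³, ΣAȲ = 104160.00 cm³.
X̄ = 76220.00/2440.00 = 31.24 cm; Ȳ = 104160.00/2440.00 = 42.69 cm.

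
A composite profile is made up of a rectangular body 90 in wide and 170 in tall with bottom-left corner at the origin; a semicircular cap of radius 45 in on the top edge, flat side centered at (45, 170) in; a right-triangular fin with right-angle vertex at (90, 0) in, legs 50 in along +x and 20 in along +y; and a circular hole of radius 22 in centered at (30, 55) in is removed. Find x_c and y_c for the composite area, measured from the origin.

rectangular body: A = 90 × 170 = 15300.00, centroid at (45.00, 85.00).
semicircular top: A = ½π·45² = 3180.86, centroid at (45.00, 189.10).
triangular fin: A = ½·50·20 = 500.00, centroid at (106.67, 6.67).
hole: A = −π·22² = -1520.53, centroid at (30.00, 55.00).
ΣA = 17460.33 in², ΣAx_c = 839356.22 in³, ΣAy_c = 1821700.77 in³.
x_c = 839356.22/17460.33 = 48.07 in; y_c = 1821700.77/17460.33 = 104.33 in.

x_c = 48.07 in, y_c = 104.33 in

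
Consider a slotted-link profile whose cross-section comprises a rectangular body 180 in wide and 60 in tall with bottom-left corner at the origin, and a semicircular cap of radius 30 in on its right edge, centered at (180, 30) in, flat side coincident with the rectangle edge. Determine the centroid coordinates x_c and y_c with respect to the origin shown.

Part | A | x̄ᵢ | ȳᵢ | A·x̄ᵢ | A·ȳᵢ
rectangular body | 10800.00 | 90.00 | 30.00 | 972000.00 | 324000.00
semicircular end | 1413.72 | 192.73 | 30.00 | 272469.00 | 42411.50
Σ | 12213.72 |  |  | 1244469.00 | 366411.50
x_c = 1244469.00 / 12213.72 = 101.89 in
y_c = 366411.50 / 12213.72 = 30.00 in

x_c = 101.89 in, y_c = 30.00 in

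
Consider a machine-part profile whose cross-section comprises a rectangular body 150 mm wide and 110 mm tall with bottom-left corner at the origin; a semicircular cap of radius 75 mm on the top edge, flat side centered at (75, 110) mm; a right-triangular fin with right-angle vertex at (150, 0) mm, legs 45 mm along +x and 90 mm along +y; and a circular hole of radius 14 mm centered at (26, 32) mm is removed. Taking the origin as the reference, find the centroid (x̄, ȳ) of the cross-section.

rectangular body: A = 150 × 110 = 16500.00, centroid at (75.00, 55.00).
semicircular top: A = ½π·75² = 8835.73, centroid at (75.00, 141.83).
triangular fin: A = ½·45·90 = 2025.00, centroid at (165.00, 30.00).
hole: A = −π·14² = -615.75, centroid at (26.00, 32.00).
ΣA = 26744.98 mm², ΣAx̄ = 2218295.14 mm³, ΣAȳ = 2201726.16 mm³.
x̄ = 2218295.14/26744.98 = 82.94 mm; ȳ = 2201726.16/26744.98 = 82.32 mm.

x̄ = 82.94 mm, ȳ = 82.32 mm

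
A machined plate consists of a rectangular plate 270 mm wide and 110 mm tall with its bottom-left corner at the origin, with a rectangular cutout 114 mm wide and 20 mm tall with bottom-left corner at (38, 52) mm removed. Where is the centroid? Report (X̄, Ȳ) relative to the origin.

plate: A = 270 × 110 = 29700.00, centroid at (135.00, 55.00).
hole: A = −(114 × 20) = -2280.00, centroid at (95.00, 62.00).
ΣA = 27420.00 mm², ΣAX̄ = 3792900.00 mm³, ΣAȲ = 1492140.00 mm³.
X̄ = 3792900.00/27420.00 = 138.33 mm; Ȳ = 1492140.00/27420.00 = 54.42 mm.

X̄ = 138.33 mm, Ȳ = 54.42 mm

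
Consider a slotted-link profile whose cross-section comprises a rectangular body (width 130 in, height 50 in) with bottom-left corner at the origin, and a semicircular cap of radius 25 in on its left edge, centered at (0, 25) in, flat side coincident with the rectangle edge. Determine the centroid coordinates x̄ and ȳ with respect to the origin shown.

x̄ = 55.08 in, ȳ = 25.00 in

rectangular body: A = 130 × 50 = 6500.00, centroid at (65.00, 25.00).
semicircular end: A = ½π·25² = 981.75, centroid at (-10.61, 25.00).
ΣA = 7481.75 in²
ΣAx̄ = (6500.00)(65.00) + (981.75)(-10.61) = 412083.33 in³
ΣAȳ = (6500.00)(25.00) + (981.75)(25.00) = 187043.69 in³
x̄ = 412083.33 / 7481.75 = 55.08 in
ȳ = 187043.69 / 7481.75 = 25.00 in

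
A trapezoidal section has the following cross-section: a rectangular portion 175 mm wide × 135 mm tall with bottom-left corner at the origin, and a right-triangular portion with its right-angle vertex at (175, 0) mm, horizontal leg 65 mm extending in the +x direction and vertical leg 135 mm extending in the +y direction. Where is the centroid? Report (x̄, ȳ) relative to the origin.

x̄ = 104.60 mm, ȳ = 63.98 mm

rectangular portion: A = 175 × 135 = 23625.00, centroid at (87.50, 67.50).
triangular portion: A = ½·65·135 = 4387.50, centroid at (196.67, 45.00).
ΣA = 28012.50 mm², ΣAx̄ = 2930062.50 mm³, ΣAȳ = 1792125.00 mm³.
x̄ = 2930062.50/28012.50 = 104.60 mm; ȳ = 1792125.00/28012.50 = 63.98 mm.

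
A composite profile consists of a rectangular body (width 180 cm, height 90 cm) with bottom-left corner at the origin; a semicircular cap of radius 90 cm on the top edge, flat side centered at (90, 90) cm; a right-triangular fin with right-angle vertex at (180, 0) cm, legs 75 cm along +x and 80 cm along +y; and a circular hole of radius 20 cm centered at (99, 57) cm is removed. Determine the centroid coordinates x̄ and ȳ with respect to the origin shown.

rectangular body: A = 180 × 90 = 16200.00, centroid at (90.00, 45.00).
semicircular top: A = ½π·90² = 12723.45, centroid at (90.00, 128.20).
triangular fin: A = ½·75·80 = 3000.00, centroid at (205.00, 26.67).
hole: A = −π·20² = -1256.64, centroid at (99.00, 57.00).
ΣA = 30666.81 cm²
ΣAx̄ = (16200.00)(90.00) + (12723.45)(90.00) + (3000.00)(205.00) + (-1256.64)(99.00) = 3093703.45 cm³
ΣAȳ = (16200.00)(45.00) + (12723.45)(128.20) + (3000.00)(26.67) + (-1256.64)(57.00) = 2368482.21 cm³
x̄ = 3093703.45 / 30666.81 = 100.88 cm
ȳ = 2368482.21 / 30666.81 = 77.23 cm

x̄ = 100.88 cm, ȳ = 77.23 cm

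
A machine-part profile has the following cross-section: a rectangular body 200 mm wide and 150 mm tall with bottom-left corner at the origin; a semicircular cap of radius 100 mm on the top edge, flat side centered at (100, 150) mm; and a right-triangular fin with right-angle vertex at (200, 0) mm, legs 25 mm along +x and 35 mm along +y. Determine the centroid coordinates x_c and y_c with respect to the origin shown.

x_c = 101.03 mm, y_c = 114.38 mm

rectangular body: A = 200 × 150 = 30000.00, centroid at (100.00, 75.00).
semicircular top: A = ½π·100² = 15707.96, centroid at (100.00, 192.44).
triangular fin: A = ½·25·35 = 437.50, centroid at (208.33, 11.67).
ΣA = 46145.46 mm²
ΣAx_c = (30000.00)(100.00) + (15707.96)(100.00) + (437.50)(208.33) = 4661942.16 mm³
ΣAy_c = (30000.00)(75.00) + (15707.96)(192.44) + (437.50)(11.67) = 5277965.32 mm³
x_c = 4661942.16 / 46145.46 = 101.03 mm
y_c = 5277965.32 / 46145.46 = 114.38 mm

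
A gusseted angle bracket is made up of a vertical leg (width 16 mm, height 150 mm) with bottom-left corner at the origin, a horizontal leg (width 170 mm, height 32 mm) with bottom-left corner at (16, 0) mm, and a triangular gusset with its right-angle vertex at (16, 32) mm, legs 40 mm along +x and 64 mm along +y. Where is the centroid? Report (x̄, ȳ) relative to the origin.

Part | A | x̄ᵢ | ȳᵢ | A·x̄ᵢ | A·ȳᵢ
vertical leg | 2400.00 | 8.00 | 75.00 | 19200.00 | 180000.00
horizontal leg | 5440.00 | 101.00 | 16.00 | 549440.00 | 87040.00
gusset | 1280.00 | 29.33 | 53.33 | 37546.67 | 68266.67
Σ | 9120.00 |  |  | 606186.67 | 335306.67
x̄ = 606186.67 / 9120.00 = 66.47 mm
ȳ = 335306.67 / 9120.00 = 36.77 mm

x̄ = 66.47 mm, ȳ = 36.77 mm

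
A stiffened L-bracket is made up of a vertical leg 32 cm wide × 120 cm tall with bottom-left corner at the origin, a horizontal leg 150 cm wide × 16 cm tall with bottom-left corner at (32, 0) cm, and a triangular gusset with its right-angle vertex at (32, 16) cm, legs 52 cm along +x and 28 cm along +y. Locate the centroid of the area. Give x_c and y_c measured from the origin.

x_c = 50.83 cm, y_c = 38.47 cm

Part | A | x̄ᵢ | ȳᵢ | A·x̄ᵢ | A·ȳᵢ
vertical leg | 3840.00 | 16.00 | 60.00 | 61440.00 | 230400.00
horizontal leg | 2400.00 | 107.00 | 8.00 | 256800.00 | 19200.00
gusset | 728.00 | 49.33 | 25.33 | 35914.67 | 18442.67
Σ | 6968.00 |  |  | 354154.67 | 268042.67
x_c = 354154.67 / 6968.00 = 50.83 cm
y_c = 268042.67 / 6968.00 = 38.47 cm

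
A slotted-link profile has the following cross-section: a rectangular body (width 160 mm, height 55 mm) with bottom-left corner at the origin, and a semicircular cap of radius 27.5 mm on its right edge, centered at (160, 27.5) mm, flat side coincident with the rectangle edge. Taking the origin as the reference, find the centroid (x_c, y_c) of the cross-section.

Part | A | x̄ᵢ | ȳᵢ | A·x̄ᵢ | A·ȳᵢ
rectangular body | 8800.00 | 80.00 | 27.50 | 704000.00 | 242000.00
semicircular end | 1187.91 | 171.67 | 27.50 | 203930.94 | 32667.65
Σ | 9987.91 |  |  | 907930.94 | 274667.65
x_c = 907930.94 / 9987.91 = 90.90 mm
y_c = 274667.65 / 9987.91 = 27.50 mm

x_c = 90.90 mm, y_c = 27.50 mm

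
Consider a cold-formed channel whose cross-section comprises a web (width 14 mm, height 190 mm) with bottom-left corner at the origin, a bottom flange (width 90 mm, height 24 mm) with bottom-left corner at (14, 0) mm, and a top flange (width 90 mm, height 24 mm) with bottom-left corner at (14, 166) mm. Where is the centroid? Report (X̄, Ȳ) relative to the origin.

web: A = 14 × 190 = 2660.00, centroid at (7.00, 95.00).
bottom flange: A = 90 × 24 = 2160.00, centroid at (59.00, 12.00).
top flange: A = 90 × 24 = 2160.00, centroid at (59.00, 178.00).
ΣA = 6980.00 mm², ΣAX̄ = 273500.00 mm³, ΣAȲ = 663100.00 mm³.
X̄ = 273500.00/6980.00 = 39.18 mm; Ȳ = 663100.00/6980.00 = 95.00 mm.

X̄ = 39.18 mm, Ȳ = 95.00 mm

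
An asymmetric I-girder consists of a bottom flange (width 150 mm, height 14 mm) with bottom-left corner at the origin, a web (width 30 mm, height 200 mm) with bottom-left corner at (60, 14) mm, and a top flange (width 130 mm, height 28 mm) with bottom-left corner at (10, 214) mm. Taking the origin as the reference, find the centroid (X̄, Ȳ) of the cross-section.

X̄ = 75.00 mm, Ȳ = 130.21 mm

Part | A | x̄ᵢ | ȳᵢ | A·x̄ᵢ | A·ȳᵢ
bottom flange | 2100.00 | 75.00 | 7.00 | 157500.00 | 14700.00
web | 6000.00 | 75.00 | 114.00 | 450000.00 | 684000.00
top flange | 3640.00 | 75.00 | 228.00 | 273000.00 | 829920.00
Σ | 11740.00 |  |  | 880500.00 | 1528620.00
X̄ = 880500.00 / 11740.00 = 75.00 mm
Ȳ = 1528620.00 / 11740.00 = 130.21 mm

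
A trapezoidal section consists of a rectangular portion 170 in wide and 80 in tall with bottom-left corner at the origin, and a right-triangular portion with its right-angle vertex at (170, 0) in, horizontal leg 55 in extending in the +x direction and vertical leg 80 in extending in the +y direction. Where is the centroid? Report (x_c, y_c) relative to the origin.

x_c = 99.39 in, y_c = 38.14 in

Part | A | x̄ᵢ | ȳᵢ | A·x̄ᵢ | A·ȳᵢ
rectangular portion | 13600.00 | 85.00 | 40.00 | 1156000.00 | 544000.00
triangular portion | 2200.00 | 188.33 | 26.67 | 414333.33 | 58666.67
Σ | 15800.00 |  |  | 1570333.33 | 602666.67
x_c = 1570333.33 / 15800.00 = 99.39 in
y_c = 602666.67 / 15800.00 = 38.14 in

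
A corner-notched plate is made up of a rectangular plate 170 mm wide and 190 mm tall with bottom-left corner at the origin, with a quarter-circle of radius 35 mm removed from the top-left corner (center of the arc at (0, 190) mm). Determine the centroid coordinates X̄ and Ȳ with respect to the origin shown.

X̄ = 87.15 mm, Ȳ = 92.54 mm

Part | A | x̄ᵢ | ȳᵢ | A·x̄ᵢ | A·ȳᵢ
plate | 32300.00 | 85.00 | 95.00 | 2745500.00 | 3068500.00
removed quarter-circle | -962.11 | 14.85 | 175.15 | -14291.67 | -168509.76
Σ | 31337.89 |  |  | 2731208.33 | 2899990.24
X̄ = 2731208.33 / 31337.89 = 87.15 mm
Ȳ = 2899990.24 / 31337.89 = 92.54 mm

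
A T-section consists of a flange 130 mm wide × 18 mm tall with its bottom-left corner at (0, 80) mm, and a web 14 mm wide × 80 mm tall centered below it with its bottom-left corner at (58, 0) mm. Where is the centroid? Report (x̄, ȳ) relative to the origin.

web: A = 14 × 80 = 1120.00, centroid at (65.00, 40.00).
flange: A = 130 × 18 = 2340.00, centroid at (65.00, 89.00).
ΣA = 3460.00 mm²
ΣAx̄ = (1120.00)(65.00) + (2340.00)(65.00) = 224900.00 mm³
ΣAȳ = (1120.00)(40.00) + (2340.00)(89.00) = 253060.00 mm³
x̄ = 224900.00 / 3460.00 = 65.00 mm
ȳ = 253060.00 / 3460.00 = 73.14 mm

x̄ = 65.00 mm, ȳ = 73.14 mm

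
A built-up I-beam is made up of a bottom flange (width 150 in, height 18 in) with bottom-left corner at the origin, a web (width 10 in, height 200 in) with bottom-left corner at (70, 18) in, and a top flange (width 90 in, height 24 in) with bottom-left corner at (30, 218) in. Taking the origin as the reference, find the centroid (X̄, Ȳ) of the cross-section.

Part | A | x̄ᵢ | ȳᵢ | A·x̄ᵢ | A·ȳᵢ
bottom flange | 2700.00 | 75.00 | 9.00 | 202500.00 | 24300.00
web | 2000.00 | 75.00 | 118.00 | 150000.00 | 236000.00
top flange | 2160.00 | 75.00 | 230.00 | 162000.00 | 496800.00
Σ | 6860.00 |  |  | 514500.00 | 757100.00
X̄ = 514500.00 / 6860.00 = 75.00 in
Ȳ = 757100.00 / 6860.00 = 110.36 in

X̄ = 75.00 in, Ȳ = 110.36 in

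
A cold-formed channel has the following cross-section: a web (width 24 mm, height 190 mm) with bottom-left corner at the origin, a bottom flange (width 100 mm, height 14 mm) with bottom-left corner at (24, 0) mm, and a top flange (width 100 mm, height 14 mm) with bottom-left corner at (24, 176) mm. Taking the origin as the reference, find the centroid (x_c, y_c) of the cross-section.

web: A = 24 × 190 = 4560.00, centroid at (12.00, 95.00).
bottom flange: A = 100 × 14 = 1400.00, centroid at (74.00, 7.00).
top flange: A = 100 × 14 = 1400.00, centroid at (74.00, 183.00).
ΣA = 7360.00 mm²
ΣAx_c = (4560.00)(12.00) + (1400.00)(74.00) + (1400.00)(74.00) = 261920.00 mm³
ΣAy_c = (4560.00)(95.00) + (1400.00)(7.00) + (1400.00)(183.00) = 699200.00 mm³
x_c = 261920.00 / 7360.00 = 35.59 mm
y_c = 699200.00 / 7360.00 = 95.00 mm

x_c = 35.59 mm, y_c = 95.00 mm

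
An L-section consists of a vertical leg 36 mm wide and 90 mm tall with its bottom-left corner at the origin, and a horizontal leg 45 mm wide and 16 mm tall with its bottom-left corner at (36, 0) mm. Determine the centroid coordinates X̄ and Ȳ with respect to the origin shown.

vertical leg: A = 36 × 90 = 3240.00, centroid at (18.00, 45.00).
horizontal leg: A = 45 × 16 = 720.00, centroid at (58.50, 8.00).
ΣA = 3960.00 mm²
ΣAX̄ = (3240.00)(18.00) + (720.00)(58.50) = 100440.00 mm³
ΣAȲ = (3240.00)(45.00) + (720.00)(8.00) = 151560.00 mm³
X̄ = 100440.00 / 3960.00 = 25.36 mm
Ȳ = 151560.00 / 3960.00 = 38.27 mm

X̄ = 25.36 mm, Ȳ = 38.27 mm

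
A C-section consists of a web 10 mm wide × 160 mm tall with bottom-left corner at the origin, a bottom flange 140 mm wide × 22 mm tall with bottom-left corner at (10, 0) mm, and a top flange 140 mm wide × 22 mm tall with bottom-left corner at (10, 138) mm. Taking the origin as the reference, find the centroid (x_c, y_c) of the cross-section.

Part | A | x̄ᵢ | ȳᵢ | A·x̄ᵢ | A·ȳᵢ
web | 1600.00 | 5.00 | 80.00 | 8000.00 | 128000.00
bottom flange | 3080.00 | 80.00 | 11.00 | 246400.00 | 33880.00
top flange | 3080.00 | 80.00 | 149.00 | 246400.00 | 458920.00
Σ | 7760.00 |  |  | 500800.00 | 620800.00
x_c = 500800.00 / 7760.00 = 64.54 mm
y_c = 620800.00 / 7760.00 = 80.00 mm

x_c = 64.54 mm, y_c = 80.00 mm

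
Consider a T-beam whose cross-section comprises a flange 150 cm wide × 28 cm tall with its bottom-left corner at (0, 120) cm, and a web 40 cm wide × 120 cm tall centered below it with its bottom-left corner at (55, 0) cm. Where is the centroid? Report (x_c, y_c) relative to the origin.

x_c = 75.00 cm, y_c = 94.53 cm

web: A = 40 × 120 = 4800.00, centroid at (75.00, 60.00).
flange: A = 150 × 28 = 4200.00, centroid at (75.00, 134.00).
ΣA = 9000.00 cm², ΣAx_c = 675000.00 cm³, ΣAy_c = 850800.00 cm³.
x_c = 675000.00/9000.00 = 75.00 cm; y_c = 850800.00/9000.00 = 94.53 cm.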